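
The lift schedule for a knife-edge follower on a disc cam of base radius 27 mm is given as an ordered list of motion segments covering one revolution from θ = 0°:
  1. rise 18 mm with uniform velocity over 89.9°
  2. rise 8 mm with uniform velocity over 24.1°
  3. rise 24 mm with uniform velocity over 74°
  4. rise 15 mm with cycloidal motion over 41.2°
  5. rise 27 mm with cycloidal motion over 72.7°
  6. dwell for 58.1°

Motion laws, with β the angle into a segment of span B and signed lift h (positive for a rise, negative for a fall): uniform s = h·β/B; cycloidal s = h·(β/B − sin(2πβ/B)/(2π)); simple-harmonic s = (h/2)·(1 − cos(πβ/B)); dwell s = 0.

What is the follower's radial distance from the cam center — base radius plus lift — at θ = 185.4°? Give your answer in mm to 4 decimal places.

seg 1 [0°–89.9°] uniform, h=18: full span → s += 18 → s = 18.0000
seg 2 [89.9°–114°] uniform, h=8: full span → s += 8 → s = 26.0000
seg 3 [114°–188°] uniform, h=24: θ=185.4° here. β=71.4, B=74. 24·71.4/74 = 23.1568 → s = 49.1568
radial distance = base radius + s = 27 + 49.1568 = 76.1568

76.1568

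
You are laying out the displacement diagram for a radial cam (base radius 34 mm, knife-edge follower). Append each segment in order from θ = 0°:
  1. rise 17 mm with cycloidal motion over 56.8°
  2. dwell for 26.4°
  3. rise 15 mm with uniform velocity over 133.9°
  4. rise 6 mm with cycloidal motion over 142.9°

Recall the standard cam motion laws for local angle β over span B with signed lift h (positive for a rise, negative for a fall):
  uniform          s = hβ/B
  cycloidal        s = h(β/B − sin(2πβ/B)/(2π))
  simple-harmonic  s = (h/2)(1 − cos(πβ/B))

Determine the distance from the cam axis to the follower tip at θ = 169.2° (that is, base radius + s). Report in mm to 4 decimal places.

seg 1 [0°–56.8°] cycloidal, h=17: full span → s += 17 → s = 17.0000
seg 2 [56.8°–83.2°] dwell: s stays 17.0000
seg 3 [83.2°–217.1°] uniform, h=15: θ=169.2° here. β=86, B=133.9. 15·86/133.9 = 9.6341 → s = 26.6341
radial distance = base radius + s = 34 + 26.6341 = 60.6341

60.6341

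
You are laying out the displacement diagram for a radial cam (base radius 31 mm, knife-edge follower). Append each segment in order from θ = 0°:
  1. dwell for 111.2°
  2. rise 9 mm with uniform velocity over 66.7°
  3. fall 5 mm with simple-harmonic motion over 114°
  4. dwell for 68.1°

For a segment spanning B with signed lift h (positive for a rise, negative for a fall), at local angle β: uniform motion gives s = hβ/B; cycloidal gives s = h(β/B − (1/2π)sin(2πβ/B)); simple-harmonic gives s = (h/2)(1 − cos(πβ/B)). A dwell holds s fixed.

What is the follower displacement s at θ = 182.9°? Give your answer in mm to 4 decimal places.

seg 1 [0°–111.2°] dwell: s stays 0.0000
seg 2 [111.2°–177.9°] uniform, h=9: full span → s += 9 → s = 9.0000
seg 3 [177.9°–291.9°] simple-harmonic, h=-5: θ=182.9° here. β=5, B=114. -5/2·(1 − cos(π·0.0439)) = -0.0237 → s = 8.9763

8.9763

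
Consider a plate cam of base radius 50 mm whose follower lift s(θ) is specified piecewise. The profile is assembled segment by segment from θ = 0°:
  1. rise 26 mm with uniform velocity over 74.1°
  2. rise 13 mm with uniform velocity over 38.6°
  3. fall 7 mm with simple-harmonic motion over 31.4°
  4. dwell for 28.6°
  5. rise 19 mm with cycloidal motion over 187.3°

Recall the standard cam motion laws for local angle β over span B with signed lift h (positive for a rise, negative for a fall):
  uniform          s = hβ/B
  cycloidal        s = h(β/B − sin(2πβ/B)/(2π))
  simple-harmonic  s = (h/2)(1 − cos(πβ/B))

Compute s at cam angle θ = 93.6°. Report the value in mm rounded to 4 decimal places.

seg 1 [0°–74.1°] uniform, h=26: full span → s += 26 → s = 26.0000
seg 2 [74.1°–112.7°] uniform, h=13: θ=93.6° here. β=19.5, B=38.6. 13·19.5/38.6 = 6.5674 → s = 32.5674

32.5674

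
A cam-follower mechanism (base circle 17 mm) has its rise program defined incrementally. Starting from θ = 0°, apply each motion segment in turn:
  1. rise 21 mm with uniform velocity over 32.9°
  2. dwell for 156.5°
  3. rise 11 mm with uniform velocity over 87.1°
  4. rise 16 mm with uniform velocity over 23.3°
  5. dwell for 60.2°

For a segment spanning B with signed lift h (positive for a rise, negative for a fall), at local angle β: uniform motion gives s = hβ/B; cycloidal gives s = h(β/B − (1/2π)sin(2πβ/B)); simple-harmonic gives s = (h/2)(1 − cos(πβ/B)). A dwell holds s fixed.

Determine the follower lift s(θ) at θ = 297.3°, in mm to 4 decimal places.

seg 1 [0°–32.9°] uniform, h=21: full span → s += 21 → s = 21.0000
seg 2 [32.9°–189.4°] dwell: s stays 21.0000
seg 3 [189.4°–276.5°] uniform, h=11: full span → s += 11 → s = 32.0000
seg 4 [276.5°–299.8°] uniform, h=16: θ=297.3° here. β=20.8, B=23.3. 16·20.8/23.3 = 14.2833 → s = 46.2833

46.2833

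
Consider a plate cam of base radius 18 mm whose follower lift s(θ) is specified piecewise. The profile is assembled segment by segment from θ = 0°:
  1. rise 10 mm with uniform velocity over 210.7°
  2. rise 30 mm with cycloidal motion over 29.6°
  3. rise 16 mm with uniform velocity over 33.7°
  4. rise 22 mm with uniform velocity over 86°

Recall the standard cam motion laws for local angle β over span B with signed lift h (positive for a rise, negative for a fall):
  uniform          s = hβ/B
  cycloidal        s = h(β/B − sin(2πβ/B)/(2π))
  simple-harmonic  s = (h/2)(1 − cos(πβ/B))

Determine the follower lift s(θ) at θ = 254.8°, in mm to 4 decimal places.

seg 1 [0°–210.7°] uniform, h=10: full span → s += 10 → s = 10.0000
seg 2 [210.7°–240.3°] cycloidal, h=30: full span → s += 30 → s = 40.0000
seg 3 [240.3°–274°] uniform, h=16: θ=254.8° here. β=14.5, B=33.7. 16·14.5/33.7 = 6.8843 → s = 46.8843

46.8843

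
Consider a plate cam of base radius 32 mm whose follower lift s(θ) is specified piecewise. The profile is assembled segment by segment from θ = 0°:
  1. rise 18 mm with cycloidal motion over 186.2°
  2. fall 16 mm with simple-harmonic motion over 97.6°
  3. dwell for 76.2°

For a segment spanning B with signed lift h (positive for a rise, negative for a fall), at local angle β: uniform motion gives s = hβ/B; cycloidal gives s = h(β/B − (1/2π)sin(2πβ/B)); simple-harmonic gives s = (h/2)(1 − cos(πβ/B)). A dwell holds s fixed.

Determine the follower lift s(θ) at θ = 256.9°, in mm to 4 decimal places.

seg 1 [0°–186.2°] cycloidal, h=18: full span → s += 18 → s = 18.0000
seg 2 [186.2°–283.8°] simple-harmonic, h=-16: θ=256.9° here. β=70.7, B=97.6. -16/2·(1 − cos(π·0.7244)) = -13.1838 → s = 4.8162

4.8162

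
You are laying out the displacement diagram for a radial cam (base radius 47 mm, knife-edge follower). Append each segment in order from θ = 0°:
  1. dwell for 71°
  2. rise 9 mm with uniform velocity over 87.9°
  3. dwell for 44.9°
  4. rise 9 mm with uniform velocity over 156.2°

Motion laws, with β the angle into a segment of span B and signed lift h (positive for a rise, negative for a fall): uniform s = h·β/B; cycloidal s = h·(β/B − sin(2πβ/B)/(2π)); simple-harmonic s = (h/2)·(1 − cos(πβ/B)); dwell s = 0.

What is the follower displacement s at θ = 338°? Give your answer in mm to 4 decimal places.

seg 1 [0°–71°] dwell: s stays 0.0000
seg 2 [71°–158.9°] uniform, h=9: full span → s += 9 → s = 9.0000
seg 3 [158.9°–203.8°] dwell: s stays 9.0000
seg 4 [203.8°–360°] uniform, h=9: θ=338° here. β=134.2, B=156.2. 9·134.2/156.2 = 7.7324 → s = 16.7324

16.7324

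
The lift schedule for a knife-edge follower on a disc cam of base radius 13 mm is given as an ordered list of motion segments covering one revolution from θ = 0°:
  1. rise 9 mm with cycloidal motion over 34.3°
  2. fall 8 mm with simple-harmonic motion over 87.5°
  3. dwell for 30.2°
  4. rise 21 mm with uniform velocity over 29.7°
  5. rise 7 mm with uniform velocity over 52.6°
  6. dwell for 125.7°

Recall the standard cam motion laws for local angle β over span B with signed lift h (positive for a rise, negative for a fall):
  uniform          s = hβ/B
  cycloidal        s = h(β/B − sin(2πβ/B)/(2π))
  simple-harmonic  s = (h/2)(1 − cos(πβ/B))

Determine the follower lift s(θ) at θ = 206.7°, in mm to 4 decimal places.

seg 1 [0°–34.3°] cycloidal, h=9: full span → s += 9 → s = 9.0000
seg 2 [34.3°–121.8°] simple-harmonic, h=-8: full span → s += -8 → s = 1.0000
seg 3 [121.8°–152°] dwell: s stays 1.0000
seg 4 [152°–181.7°] uniform, h=21: full span → s += 21 → s = 22.0000
seg 5 [181.7°–234.3°] uniform, h=7: θ=206.7° here. β=25, B=52.6. 7·25/52.6 = 3.3270 → s = 25.3270

25.3270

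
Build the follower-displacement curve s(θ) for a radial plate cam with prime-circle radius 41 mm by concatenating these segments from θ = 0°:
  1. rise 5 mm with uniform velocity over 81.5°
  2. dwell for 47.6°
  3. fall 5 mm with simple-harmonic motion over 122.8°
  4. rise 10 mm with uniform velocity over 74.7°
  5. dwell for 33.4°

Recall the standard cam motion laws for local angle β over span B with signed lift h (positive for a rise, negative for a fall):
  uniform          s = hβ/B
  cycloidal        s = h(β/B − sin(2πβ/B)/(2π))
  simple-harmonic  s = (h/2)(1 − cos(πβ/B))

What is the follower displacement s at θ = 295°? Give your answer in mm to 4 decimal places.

seg 1 [0°–81.5°] uniform, h=5: full span → s += 5 → s = 5.0000
seg 2 [81.5°–129.1°] dwell: s stays 5.0000
seg 3 [129.1°–251.9°] simple-harmonic, h=-5: full span → s += -5 → s = 0.0000
seg 4 [251.9°–326.6°] uniform, h=10: θ=295° here. β=43.1, B=74.7. 10·43.1/74.7 = 5.7697 → s = 5.7697

5.7697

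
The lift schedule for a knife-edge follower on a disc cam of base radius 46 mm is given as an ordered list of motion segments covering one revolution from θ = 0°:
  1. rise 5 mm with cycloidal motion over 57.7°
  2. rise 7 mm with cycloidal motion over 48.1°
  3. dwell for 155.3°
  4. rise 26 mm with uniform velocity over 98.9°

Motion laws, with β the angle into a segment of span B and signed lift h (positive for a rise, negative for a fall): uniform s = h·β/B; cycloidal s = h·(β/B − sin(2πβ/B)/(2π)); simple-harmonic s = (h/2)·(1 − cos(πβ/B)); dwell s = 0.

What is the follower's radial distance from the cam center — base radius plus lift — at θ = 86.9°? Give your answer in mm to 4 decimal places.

seg 1 [0°–57.7°] cycloidal, h=5: full span → s += 5 → s = 5.0000
seg 2 [57.7°–105.8°] cycloidal, h=7: θ=86.9° here. β=29.2, B=48.1. 7·(0.6071 − sin(2π·0.6071)/(2π)) = 4.9437 → s = 9.9437
radial distance = base radius + s = 46 + 9.9437 = 55.9437

55.9437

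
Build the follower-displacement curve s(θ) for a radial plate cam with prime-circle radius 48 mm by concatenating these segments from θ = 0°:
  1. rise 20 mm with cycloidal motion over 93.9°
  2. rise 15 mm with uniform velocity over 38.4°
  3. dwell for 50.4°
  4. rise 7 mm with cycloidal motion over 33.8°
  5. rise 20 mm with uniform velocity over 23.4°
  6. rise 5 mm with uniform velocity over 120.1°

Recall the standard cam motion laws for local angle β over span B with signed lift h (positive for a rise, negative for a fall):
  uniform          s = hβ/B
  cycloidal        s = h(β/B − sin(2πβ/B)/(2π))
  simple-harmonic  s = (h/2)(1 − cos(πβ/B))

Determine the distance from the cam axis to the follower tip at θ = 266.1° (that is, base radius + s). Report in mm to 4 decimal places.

seg 1 [0°–93.9°] cycloidal, h=20: full span → s += 20 → s = 20.0000
seg 2 [93.9°–132.3°] uniform, h=15: full span → s += 15 → s = 35.0000
seg 3 [132.3°–182.7°] dwell: s stays 35.0000
seg 4 [182.7°–216.5°] cycloidal, h=7: full span → s += 7 → s = 42.0000
seg 5 [216.5°–239.9°] uniform, h=20: full span → s += 20 → s = 62.0000
seg 6 [239.9°–360°] uniform, h=5: θ=266.1° here. β=26.2, B=120.1. 5·26.2/120.1 = 1.0908 → s = 63.0908
radial distance = base radius + s = 48 + 63.0908 = 111.0908

111.0908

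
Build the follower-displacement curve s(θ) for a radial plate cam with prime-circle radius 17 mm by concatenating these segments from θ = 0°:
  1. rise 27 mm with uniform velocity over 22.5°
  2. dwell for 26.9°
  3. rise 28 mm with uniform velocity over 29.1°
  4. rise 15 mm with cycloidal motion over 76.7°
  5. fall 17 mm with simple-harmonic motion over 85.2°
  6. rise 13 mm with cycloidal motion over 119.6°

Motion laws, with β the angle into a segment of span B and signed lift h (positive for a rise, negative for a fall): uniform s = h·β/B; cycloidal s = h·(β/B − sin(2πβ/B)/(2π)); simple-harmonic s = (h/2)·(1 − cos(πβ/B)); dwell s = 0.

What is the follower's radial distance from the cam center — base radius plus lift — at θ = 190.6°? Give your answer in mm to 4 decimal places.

seg 1 [0°–22.5°] uniform, h=27: full span → s += 27 → s = 27.0000
seg 2 [22.5°–49.4°] dwell: s stays 27.0000
seg 3 [49.4°–78.5°] uniform, h=28: full span → s += 28 → s = 55.0000
seg 4 [78.5°–155.2°] cycloidal, h=15: full span → s += 15 → s = 70.0000
seg 5 [155.2°–240.4°] simple-harmonic, h=-17: θ=190.6° here. β=35.4, B=85.2. -17/2·(1 − cos(π·0.4155)) = -6.2698 → s = 63.7302
radial distance = base radius + s = 17 + 63.7302 = 80.7302

80.7302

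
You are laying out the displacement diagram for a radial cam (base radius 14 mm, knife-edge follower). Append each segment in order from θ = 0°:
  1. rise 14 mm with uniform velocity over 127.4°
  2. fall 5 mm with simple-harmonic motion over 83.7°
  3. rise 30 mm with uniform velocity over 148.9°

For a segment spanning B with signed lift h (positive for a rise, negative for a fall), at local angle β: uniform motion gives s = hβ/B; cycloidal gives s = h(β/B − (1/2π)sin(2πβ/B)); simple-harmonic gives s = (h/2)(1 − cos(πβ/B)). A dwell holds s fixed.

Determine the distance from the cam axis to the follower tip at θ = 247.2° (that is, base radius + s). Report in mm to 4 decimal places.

seg 1 [0°–127.4°] uniform, h=14: full span → s += 14 → s = 14.0000
seg 2 [127.4°–211.1°] simple-harmonic, h=-5: full span → s += -5 → s = 9.0000
seg 3 [211.1°–360°] uniform, h=30: θ=247.2° here. β=36.1, B=148.9. 30·36.1/148.9 = 7.2733 → s = 16.2733
radial distance = base radius + s = 14 + 16.2733 = 30.2733

30.2733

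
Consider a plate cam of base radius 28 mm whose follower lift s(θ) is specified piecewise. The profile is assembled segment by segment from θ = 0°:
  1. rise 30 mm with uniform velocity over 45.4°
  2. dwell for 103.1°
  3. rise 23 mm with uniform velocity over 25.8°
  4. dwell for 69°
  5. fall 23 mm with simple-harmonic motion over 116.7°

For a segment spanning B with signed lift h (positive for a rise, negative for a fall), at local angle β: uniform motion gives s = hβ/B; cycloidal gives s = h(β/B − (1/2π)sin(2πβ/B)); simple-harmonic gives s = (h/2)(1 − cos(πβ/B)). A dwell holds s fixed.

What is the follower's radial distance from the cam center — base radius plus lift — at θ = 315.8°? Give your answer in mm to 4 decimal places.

seg 1 [0°–45.4°] uniform, h=30: full span → s += 30 → s = 30.0000
seg 2 [45.4°–148.5°] dwell: s stays 30.0000
seg 3 [148.5°–174.3°] uniform, h=23: full span → s += 23 → s = 53.0000
seg 4 [174.3°–243.3°] dwell: s stays 53.0000
seg 5 [243.3°–360°] simple-harmonic, h=-23: θ=315.8° here. β=72.5, B=116.7. -23/2·(1 − cos(π·0.6213)) = -15.7754 → s = 37.2246
radial distance = base radius + s = 28 + 37.2246 = 65.2246

65.2246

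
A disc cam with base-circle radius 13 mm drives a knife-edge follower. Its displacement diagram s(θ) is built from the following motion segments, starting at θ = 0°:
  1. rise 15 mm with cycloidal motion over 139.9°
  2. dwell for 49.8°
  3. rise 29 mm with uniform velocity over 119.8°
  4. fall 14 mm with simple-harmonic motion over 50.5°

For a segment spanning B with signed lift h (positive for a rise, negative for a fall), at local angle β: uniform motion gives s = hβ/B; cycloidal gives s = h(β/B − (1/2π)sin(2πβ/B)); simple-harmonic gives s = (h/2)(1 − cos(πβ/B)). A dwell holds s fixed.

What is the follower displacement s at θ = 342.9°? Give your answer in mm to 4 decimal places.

seg 1 [0°–139.9°] cycloidal, h=15: full span → s += 15 → s = 15.0000
seg 2 [139.9°–189.7°] dwell: s stays 15.0000
seg 3 [189.7°–309.5°] uniform, h=29: full span → s += 29 → s = 44.0000
seg 4 [309.5°–360°] simple-harmonic, h=-14: θ=342.9° here. β=33.4, B=50.5. -14/2·(1 − cos(π·0.6614)) = -10.3990 → s = 33.6010

33.6010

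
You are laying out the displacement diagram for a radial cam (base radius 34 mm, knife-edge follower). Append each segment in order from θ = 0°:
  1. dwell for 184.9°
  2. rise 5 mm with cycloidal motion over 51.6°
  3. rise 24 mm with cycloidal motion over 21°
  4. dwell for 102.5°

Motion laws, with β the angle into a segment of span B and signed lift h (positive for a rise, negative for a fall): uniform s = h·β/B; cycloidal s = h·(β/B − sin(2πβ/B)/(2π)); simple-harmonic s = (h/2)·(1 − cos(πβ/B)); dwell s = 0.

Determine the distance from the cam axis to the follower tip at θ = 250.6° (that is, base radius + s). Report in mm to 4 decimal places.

seg 1 [0°–184.9°] dwell: s stays 0.0000
seg 2 [184.9°–236.5°] cycloidal, h=5: full span → s += 5 → s = 5.0000
seg 3 [236.5°–257.5°] cycloidal, h=24: θ=250.6° here. β=14.1, B=21. 24·(0.6714 − sin(2π·0.6714)/(2π)) = 19.4779 → s = 24.4779
radial distance = base radius + s = 34 + 24.4779 = 58.4779

58.4779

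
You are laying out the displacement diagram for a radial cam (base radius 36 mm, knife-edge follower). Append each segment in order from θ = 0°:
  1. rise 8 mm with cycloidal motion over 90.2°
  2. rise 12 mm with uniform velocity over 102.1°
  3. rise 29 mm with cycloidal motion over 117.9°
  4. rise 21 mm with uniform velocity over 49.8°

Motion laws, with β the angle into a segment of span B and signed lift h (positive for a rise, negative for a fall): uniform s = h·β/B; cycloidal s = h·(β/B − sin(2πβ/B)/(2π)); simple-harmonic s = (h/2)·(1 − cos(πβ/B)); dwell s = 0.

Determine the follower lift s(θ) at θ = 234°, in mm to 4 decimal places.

seg 1 [0°–90.2°] cycloidal, h=8: full span → s += 8 → s = 8.0000
seg 2 [90.2°–192.3°] uniform, h=12: full span → s += 12 → s = 20.0000
seg 3 [192.3°–310.2°] cycloidal, h=29: θ=234° here. β=41.7, B=117.9. 29·(0.3537 − sin(2π·0.3537)/(2π)) = 6.5869 → s = 26.5869

26.5869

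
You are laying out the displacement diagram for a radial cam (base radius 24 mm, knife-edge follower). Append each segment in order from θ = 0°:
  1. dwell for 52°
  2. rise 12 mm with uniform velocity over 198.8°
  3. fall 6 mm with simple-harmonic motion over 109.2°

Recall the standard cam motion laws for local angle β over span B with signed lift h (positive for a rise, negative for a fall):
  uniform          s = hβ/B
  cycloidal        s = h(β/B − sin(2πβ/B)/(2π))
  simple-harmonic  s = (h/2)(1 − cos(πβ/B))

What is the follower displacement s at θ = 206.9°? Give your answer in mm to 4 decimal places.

seg 1 [0°–52°] dwell: s stays 0.0000
seg 2 [52°–250.8°] uniform, h=12: θ=206.9° here. β=154.9, B=198.8. 12·154.9/198.8 = 9.3501 → s = 9.3501

9.3501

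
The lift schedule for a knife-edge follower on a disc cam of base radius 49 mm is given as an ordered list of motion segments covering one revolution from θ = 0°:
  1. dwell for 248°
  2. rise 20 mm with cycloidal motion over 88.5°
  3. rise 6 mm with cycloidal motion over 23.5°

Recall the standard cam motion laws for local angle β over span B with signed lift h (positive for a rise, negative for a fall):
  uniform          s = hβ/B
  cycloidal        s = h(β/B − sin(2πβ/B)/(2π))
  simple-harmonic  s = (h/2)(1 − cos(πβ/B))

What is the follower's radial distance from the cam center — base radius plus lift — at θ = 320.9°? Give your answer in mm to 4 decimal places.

seg 1 [0°–248°] dwell: s stays 0.0000
seg 2 [248°–336.5°] cycloidal, h=20: θ=320.9° here. β=72.9, B=88.5. 20·(0.8237 − sin(2π·0.8237)/(2π)) = 19.3222 → s = 19.3222
radial distance = base radius + s = 49 + 19.3222 = 68.3222

68.3222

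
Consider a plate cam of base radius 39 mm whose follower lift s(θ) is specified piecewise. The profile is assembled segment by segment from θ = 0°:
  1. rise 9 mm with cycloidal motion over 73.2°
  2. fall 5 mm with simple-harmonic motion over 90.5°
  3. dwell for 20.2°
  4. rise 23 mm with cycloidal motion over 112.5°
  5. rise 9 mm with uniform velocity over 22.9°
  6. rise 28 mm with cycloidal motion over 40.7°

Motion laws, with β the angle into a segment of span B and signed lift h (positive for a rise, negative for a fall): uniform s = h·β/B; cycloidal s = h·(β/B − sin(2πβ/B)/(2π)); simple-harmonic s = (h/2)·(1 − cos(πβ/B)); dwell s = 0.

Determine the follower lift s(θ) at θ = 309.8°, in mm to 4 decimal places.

seg 1 [0°–73.2°] cycloidal, h=9: full span → s += 9 → s = 9.0000
seg 2 [73.2°–163.7°] simple-harmonic, h=-5: full span → s += -5 → s = 4.0000
seg 3 [163.7°–183.9°] dwell: s stays 4.0000
seg 4 [183.9°–296.4°] cycloidal, h=23: full span → s += 23 → s = 27.0000
seg 5 [296.4°–319.3°] uniform, h=9: θ=309.8° here. β=13.4, B=22.9. 9·13.4/22.9 = 5.2664 → s = 32.2664

32.2664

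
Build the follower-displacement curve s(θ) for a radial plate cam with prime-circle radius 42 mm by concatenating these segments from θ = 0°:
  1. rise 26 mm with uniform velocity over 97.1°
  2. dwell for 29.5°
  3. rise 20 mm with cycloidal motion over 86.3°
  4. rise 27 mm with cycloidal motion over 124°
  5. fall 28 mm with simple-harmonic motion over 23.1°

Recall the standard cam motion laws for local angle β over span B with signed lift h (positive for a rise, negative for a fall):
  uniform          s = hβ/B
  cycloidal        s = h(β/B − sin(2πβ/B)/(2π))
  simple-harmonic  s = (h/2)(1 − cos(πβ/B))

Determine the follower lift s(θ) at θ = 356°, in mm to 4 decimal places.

seg 1 [0°–97.1°] uniform, h=26: full span → s += 26 → s = 26.0000
seg 2 [97.1°–126.6°] dwell: s stays 26.0000
seg 3 [126.6°–212.9°] cycloidal, h=20: full span → s += 20 → s = 46.0000
seg 4 [212.9°–336.9°] cycloidal, h=27: full span → s += 27 → s = 73.0000
seg 5 [336.9°–360°] simple-harmonic, h=-28: θ=356° here. β=19.1, B=23.1. -28/2·(1 − cos(π·0.8268)) = -25.9790 → s = 47.0210

47.0210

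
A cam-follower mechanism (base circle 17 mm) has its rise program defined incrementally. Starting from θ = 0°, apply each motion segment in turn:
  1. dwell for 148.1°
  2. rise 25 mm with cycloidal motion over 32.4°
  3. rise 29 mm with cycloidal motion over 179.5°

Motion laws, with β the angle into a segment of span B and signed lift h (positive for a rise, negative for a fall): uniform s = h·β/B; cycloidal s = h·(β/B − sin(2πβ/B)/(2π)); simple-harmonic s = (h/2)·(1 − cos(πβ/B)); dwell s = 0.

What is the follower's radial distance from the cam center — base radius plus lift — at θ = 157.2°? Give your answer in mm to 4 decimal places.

seg 1 [0°–148.1°] dwell: s stays 0.0000
seg 2 [148.1°–180.5°] cycloidal, h=25: θ=157.2° here. β=9.1, B=32.4. 25·(0.2809 − sin(2π·0.2809)/(2π)) = 3.1173 → s = 3.1173
radial distance = base radius + s = 17 + 3.1173 = 20.1173

20.1173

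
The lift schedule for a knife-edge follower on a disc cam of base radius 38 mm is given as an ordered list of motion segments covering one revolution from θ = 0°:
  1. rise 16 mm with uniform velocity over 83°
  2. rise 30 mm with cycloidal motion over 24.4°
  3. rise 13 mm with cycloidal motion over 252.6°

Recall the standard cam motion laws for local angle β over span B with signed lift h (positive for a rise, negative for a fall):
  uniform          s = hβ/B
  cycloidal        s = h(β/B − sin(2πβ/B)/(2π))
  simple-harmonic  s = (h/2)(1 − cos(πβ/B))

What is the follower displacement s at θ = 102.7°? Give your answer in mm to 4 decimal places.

seg 1 [0°–83°] uniform, h=16: full span → s += 16 → s = 16.0000
seg 2 [83°–107.4°] cycloidal, h=30: θ=102.7° here. β=19.7, B=24.4. 30·(0.8074 − sin(2π·0.8074)/(2π)) = 28.6890 → s = 44.6890

44.6890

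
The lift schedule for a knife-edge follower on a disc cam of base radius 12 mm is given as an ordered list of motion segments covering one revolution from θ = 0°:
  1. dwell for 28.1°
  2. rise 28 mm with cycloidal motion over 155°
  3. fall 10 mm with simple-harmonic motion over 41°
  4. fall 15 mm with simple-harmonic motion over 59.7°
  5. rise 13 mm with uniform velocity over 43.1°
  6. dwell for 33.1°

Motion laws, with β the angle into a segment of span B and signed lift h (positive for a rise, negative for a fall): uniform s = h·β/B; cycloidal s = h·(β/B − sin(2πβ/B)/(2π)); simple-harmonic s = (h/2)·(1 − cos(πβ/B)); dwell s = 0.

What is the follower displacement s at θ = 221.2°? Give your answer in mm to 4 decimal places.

seg 1 [0°–28.1°] dwell: s stays 0.0000
seg 2 [28.1°–183.1°] cycloidal, h=28: full span → s += 28 → s = 28.0000
seg 3 [183.1°–224.1°] simple-harmonic, h=-10: θ=221.2° here. β=38.1, B=41. -10/2·(1 − cos(π·0.9293)) = -9.8771 → s = 18.1229

18.1229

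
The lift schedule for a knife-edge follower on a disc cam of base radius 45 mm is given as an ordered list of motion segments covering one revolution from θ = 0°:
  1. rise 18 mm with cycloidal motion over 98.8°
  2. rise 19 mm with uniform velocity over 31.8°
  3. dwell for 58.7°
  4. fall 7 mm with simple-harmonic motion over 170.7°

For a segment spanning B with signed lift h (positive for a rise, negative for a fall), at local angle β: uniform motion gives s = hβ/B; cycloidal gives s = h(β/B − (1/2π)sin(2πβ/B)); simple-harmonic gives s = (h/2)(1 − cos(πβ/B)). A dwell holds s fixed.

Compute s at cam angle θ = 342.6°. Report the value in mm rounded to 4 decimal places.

seg 1 [0°–98.8°] cycloidal, h=18: full span → s += 18 → s = 18.0000
seg 2 [98.8°–130.6°] uniform, h=19: full span → s += 19 → s = 37.0000
seg 3 [130.6°–189.3°] dwell: s stays 37.0000
seg 4 [189.3°–360°] simple-harmonic, h=-7: θ=342.6° here. β=153.3, B=170.7. -7/2·(1 − cos(π·0.8981)) = -6.8221 → s = 30.1779

30.1779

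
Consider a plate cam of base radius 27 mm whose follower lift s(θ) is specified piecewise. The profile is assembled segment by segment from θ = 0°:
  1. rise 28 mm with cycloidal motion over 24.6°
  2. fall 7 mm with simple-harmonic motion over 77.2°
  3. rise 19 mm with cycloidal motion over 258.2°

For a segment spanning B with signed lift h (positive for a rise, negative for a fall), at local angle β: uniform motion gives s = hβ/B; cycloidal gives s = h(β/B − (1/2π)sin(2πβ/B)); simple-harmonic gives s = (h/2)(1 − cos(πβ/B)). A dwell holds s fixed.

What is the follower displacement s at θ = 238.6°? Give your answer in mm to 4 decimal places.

seg 1 [0°–24.6°] cycloidal, h=28: full span → s += 28 → s = 28.0000
seg 2 [24.6°–101.8°] simple-harmonic, h=-7: full span → s += -7 → s = 21.0000
seg 3 [101.8°–360°] cycloidal, h=19: θ=238.6° here. β=136.8, B=258.2. 19·(0.5298 − sin(2π·0.5298)/(2π)) = 10.6299 → s = 31.6299

31.6299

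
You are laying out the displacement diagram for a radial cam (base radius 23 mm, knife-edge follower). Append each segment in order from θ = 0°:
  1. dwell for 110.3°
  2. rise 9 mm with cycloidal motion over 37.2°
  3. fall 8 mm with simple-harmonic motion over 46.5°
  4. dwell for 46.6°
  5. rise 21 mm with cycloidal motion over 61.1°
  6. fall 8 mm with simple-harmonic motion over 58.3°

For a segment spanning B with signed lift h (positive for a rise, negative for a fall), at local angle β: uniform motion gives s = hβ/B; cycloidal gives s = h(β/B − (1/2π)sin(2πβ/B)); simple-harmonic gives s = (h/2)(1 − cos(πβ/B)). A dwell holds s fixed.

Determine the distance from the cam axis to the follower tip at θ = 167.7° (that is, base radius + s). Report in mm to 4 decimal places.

seg 1 [0°–110.3°] dwell: s stays 0.0000
seg 2 [110.3°–147.5°] cycloidal, h=9: full span → s += 9 → s = 9.0000
seg 3 [147.5°–194°] simple-harmonic, h=-8: θ=167.7° here. β=20.2, B=46.5. -8/2·(1 − cos(π·0.4344)) = -3.1816 → s = 5.8184
radial distance = base radius + s = 23 + 5.8184 = 28.8184

28.8184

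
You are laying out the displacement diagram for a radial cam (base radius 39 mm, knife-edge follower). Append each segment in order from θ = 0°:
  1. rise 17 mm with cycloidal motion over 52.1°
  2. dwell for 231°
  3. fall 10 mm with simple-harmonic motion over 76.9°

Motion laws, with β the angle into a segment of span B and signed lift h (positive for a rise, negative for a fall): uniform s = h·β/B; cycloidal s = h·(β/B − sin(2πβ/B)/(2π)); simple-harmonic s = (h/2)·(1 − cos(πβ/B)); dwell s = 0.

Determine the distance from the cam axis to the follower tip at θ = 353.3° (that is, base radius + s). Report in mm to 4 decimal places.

seg 1 [0°–52.1°] cycloidal, h=17: full span → s += 17 → s = 17.0000
seg 2 [52.1°–283.1°] dwell: s stays 17.0000
seg 3 [283.1°–360°] simple-harmonic, h=-10: θ=353.3° here. β=70.2, B=76.9. -10/2·(1 − cos(π·0.9129)) = -9.8139 → s = 7.1861
radial distance = base radius + s = 39 + 7.1861 = 46.1861

46.1861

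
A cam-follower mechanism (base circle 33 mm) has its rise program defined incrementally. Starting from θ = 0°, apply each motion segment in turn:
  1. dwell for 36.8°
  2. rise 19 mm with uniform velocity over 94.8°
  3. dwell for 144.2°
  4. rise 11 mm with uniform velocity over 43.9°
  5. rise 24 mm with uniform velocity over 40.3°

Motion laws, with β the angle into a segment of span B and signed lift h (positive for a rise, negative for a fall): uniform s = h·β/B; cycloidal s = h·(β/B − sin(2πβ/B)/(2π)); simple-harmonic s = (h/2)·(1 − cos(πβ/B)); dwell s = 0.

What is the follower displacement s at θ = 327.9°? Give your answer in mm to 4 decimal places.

seg 1 [0°–36.8°] dwell: s stays 0.0000
seg 2 [36.8°–131.6°] uniform, h=19: full span → s += 19 → s = 19.0000
seg 3 [131.6°–275.8°] dwell: s stays 19.0000
seg 4 [275.8°–319.7°] uniform, h=11: full span → s += 11 → s = 30.0000
seg 5 [319.7°–360°] uniform, h=24: θ=327.9° here. β=8.2, B=40.3. 24·8.2/40.3 = 4.8834 → s = 34.8834

34.8834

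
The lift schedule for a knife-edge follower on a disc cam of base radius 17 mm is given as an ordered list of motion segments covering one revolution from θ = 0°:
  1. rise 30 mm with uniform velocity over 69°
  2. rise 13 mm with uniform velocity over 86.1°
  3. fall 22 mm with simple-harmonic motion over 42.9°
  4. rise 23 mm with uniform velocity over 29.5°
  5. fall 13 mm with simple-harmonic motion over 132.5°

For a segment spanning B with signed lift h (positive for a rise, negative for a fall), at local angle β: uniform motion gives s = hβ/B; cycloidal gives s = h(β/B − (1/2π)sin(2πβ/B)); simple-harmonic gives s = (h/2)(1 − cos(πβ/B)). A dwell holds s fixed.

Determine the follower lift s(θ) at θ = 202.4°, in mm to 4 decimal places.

seg 1 [0°–69°] uniform, h=30: full span → s += 30 → s = 30.0000
seg 2 [69°–155.1°] uniform, h=13: full span → s += 13 → s = 43.0000
seg 3 [155.1°–198°] simple-harmonic, h=-22: full span → s += -22 → s = 21.0000
seg 4 [198°–227.5°] uniform, h=23: θ=202.4° here. β=4.4, B=29.5. 23·4.4/29.5 = 3.4305 → s = 24.4305

24.4305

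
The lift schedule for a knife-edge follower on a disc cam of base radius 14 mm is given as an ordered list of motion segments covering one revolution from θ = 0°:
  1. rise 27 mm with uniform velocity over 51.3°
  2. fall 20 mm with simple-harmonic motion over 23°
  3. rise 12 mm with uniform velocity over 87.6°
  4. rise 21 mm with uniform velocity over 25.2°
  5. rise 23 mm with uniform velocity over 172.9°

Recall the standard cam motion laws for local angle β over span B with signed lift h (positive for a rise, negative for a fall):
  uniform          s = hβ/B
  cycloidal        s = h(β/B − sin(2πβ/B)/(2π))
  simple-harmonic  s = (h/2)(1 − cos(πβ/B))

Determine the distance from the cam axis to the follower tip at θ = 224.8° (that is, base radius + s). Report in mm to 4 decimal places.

seg 1 [0°–51.3°] uniform, h=27: full span → s += 27 → s = 27.0000
seg 2 [51.3°–74.3°] simple-harmonic, h=-20: full span → s += -20 → s = 7.0000
seg 3 [74.3°–161.9°] uniform, h=12: full span → s += 12 → s = 19.0000
seg 4 [161.9°–187.1°] uniform, h=21: full span → s += 21 → s = 40.0000
seg 5 [187.1°–360°] uniform, h=23: θ=224.8° here. β=37.7, B=172.9. 23·37.7/172.9 = 5.0150 → s = 45.0150
radial distance = base radius + s = 14 + 45.0150 = 59.0150

59.0150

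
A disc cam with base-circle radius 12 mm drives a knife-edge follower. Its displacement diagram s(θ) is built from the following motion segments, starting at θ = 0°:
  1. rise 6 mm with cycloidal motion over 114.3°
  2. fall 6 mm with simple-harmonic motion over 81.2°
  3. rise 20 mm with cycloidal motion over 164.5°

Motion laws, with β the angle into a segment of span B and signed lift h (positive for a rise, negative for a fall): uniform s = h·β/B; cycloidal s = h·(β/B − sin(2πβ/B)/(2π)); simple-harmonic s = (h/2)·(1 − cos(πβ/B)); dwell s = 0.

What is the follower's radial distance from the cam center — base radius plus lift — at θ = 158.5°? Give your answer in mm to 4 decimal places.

seg 1 [0°–114.3°] cycloidal, h=6: full span → s += 6 → s = 6.0000
seg 2 [114.3°–195.5°] simple-harmonic, h=-6: θ=158.5° here. β=44.2, B=81.2. -6/2·(1 − cos(π·0.5443)) = -3.4165 → s = 2.5835
radial distance = base radius + s = 12 + 2.5835 = 14.5835

14.5835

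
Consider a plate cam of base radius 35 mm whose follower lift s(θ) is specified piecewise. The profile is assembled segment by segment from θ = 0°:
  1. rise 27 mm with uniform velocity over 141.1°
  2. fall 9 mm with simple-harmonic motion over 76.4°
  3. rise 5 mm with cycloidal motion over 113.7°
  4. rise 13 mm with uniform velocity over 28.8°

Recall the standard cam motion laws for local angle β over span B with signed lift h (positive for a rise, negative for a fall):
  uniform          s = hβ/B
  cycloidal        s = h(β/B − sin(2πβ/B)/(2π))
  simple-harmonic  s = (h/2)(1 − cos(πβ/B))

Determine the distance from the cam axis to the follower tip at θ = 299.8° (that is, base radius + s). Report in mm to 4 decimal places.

seg 1 [0°–141.1°] uniform, h=27: full span → s += 27 → s = 27.0000
seg 2 [141.1°–217.5°] simple-harmonic, h=-9: full span → s += -9 → s = 18.0000
seg 3 [217.5°–331.2°] cycloidal, h=5: θ=299.8° here. β=82.3, B=113.7. 5·(0.7238 − sin(2π·0.7238)/(2π)) = 4.4042 → s = 22.4042
radial distance = base radius + s = 35 + 22.4042 = 57.4042

57.4042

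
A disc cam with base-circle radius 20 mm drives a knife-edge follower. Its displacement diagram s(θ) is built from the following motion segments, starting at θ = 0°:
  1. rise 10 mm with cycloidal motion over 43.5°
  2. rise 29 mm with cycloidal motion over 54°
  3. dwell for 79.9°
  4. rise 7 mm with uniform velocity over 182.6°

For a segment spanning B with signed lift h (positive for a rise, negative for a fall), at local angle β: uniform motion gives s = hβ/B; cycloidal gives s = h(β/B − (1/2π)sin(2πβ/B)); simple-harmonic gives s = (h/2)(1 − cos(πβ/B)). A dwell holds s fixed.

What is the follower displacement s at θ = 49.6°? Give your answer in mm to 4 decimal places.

seg 1 [0°–43.5°] cycloidal, h=10: full span → s += 10 → s = 10.0000
seg 2 [43.5°–97.5°] cycloidal, h=29: θ=49.6° here. β=6.1, B=54. 29·(0.1130 − sin(2π·0.1130)/(2π)) = 0.2682 → s = 10.2682

10.2682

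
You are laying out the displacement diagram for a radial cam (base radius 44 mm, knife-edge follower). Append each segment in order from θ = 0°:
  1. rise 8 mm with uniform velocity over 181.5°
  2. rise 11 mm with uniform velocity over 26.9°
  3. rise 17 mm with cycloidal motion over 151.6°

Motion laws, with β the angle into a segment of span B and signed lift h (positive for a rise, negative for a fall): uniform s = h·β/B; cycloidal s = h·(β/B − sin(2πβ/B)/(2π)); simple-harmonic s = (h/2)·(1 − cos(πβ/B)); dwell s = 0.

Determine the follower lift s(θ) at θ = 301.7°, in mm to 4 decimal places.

seg 1 [0°–181.5°] uniform, h=8: full span → s += 8 → s = 8.0000
seg 2 [181.5°–208.4°] uniform, h=11: full span → s += 11 → s = 19.0000
seg 3 [208.4°–360°] cycloidal, h=17: θ=301.7° here. β=93.3, B=151.6. 17·(0.6154 − sin(2π·0.6154)/(2π)) = 12.2572 → s = 31.2572

31.2572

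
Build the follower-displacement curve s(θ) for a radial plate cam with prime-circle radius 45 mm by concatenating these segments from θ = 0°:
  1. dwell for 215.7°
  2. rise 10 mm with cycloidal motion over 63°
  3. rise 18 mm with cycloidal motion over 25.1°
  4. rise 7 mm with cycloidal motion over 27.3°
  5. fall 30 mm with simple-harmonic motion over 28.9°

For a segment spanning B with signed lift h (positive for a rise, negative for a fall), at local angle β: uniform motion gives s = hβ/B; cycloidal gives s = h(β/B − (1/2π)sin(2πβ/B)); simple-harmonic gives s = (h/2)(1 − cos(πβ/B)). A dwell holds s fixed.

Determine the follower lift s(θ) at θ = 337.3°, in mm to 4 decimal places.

seg 1 [0°–215.7°] dwell: s stays 0.0000
seg 2 [215.7°–278.7°] cycloidal, h=10: full span → s += 10 → s = 10.0000
seg 3 [278.7°–303.8°] cycloidal, h=18: full span → s += 18 → s = 28.0000
seg 4 [303.8°–331.1°] cycloidal, h=7: full span → s += 7 → s = 35.0000
seg 5 [331.1°–360°] simple-harmonic, h=-30: θ=337.3° here. β=6.2, B=28.9. -30/2·(1 − cos(π·0.2145)) = -3.2798 → s = 31.7202

31.7202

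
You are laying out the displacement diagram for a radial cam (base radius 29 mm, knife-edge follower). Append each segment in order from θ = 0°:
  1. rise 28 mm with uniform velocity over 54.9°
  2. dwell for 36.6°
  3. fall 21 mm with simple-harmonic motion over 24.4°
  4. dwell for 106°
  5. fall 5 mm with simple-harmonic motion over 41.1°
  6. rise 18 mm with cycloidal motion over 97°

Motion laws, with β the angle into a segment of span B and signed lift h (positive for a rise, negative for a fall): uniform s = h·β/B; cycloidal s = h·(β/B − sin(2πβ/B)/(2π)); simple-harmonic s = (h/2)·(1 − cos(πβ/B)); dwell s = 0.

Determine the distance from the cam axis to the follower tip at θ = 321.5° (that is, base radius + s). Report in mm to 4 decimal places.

seg 1 [0°–54.9°] uniform, h=28: full span → s += 28 → s = 28.0000
seg 2 [54.9°–91.5°] dwell: s stays 28.0000
seg 3 [91.5°–115.9°] simple-harmonic, h=-21: full span → s += -21 → s = 7.0000
seg 4 [115.9°–221.9°] dwell: s stays 7.0000
seg 5 [221.9°–263°] simple-harmonic, h=-5: full span → s += -5 → s = 2.0000
seg 6 [263°–360°] cycloidal, h=18: θ=321.5° here. β=58.5, B=97. 18·(0.6031 − sin(2π·0.6031)/(2π)) = 12.5843 → s = 14.5843
radial distance = base radius + s = 29 + 14.5843 = 43.5843

43.5843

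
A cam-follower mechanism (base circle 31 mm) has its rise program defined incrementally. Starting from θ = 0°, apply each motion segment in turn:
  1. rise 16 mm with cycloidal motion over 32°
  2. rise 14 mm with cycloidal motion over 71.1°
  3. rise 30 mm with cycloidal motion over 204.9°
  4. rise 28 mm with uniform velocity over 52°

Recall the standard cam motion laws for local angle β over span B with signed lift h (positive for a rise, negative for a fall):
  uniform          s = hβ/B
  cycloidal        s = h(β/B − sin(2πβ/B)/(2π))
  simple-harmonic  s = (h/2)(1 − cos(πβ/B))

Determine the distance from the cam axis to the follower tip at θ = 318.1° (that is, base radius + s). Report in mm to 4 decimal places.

seg 1 [0°–32°] cycloidal, h=16: full span → s += 16 → s = 16.0000
seg 2 [32°–103.1°] cycloidal, h=14: full span → s += 14 → s = 30.0000
seg 3 [103.1°–308°] cycloidal, h=30: full span → s += 30 → s = 60.0000
seg 4 [308°–360°] uniform, h=28: θ=318.1° here. β=10.1, B=52. 28·10.1/52 = 5.4385 → s = 65.4385
radial distance = base radius + s = 31 + 65.4385 = 96.4385

96.4385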